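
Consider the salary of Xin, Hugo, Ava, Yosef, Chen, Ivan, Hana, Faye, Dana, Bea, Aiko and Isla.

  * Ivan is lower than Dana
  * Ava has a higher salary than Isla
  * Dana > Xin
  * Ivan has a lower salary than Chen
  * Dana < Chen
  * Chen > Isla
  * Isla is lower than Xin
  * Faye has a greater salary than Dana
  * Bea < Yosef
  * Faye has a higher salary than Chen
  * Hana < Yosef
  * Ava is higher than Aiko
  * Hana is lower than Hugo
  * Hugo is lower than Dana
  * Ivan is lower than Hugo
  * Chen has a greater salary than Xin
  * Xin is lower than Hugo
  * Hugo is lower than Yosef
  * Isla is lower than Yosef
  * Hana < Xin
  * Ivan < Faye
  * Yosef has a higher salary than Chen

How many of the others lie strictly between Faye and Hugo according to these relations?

2

The relations place Hugo below Faye. An element lies strictly between them when it is forced above Hugo and also forced below Faye.
Above Hugo: {Dana, Chen, Yosef}. Below Faye: {Hana, Isla, Xin, Ivan, Dana, Chen}.
Intersection: {Dana, Chen} — 2.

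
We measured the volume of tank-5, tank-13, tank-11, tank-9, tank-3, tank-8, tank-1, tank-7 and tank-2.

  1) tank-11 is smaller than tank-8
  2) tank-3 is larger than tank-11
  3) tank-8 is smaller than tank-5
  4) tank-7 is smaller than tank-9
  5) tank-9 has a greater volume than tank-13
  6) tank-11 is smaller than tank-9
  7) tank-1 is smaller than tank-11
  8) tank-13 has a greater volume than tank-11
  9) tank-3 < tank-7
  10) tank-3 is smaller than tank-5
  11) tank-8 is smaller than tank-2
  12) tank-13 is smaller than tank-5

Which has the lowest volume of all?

tank-11 is not least since tank-1 < tank-11; tank-13 is not least since tank-11 < tank-13; tank-3 is not least since tank-11 < tank-3; tank-7 is not least since tank-3 < tank-7; tank-9 is not least since tank-11 < tank-9; tank-8 is not least since tank-11 < tank-8; tank-2 is not least since tank-8 < tank-2; tank-5 is not least since tank-3 < tank-5.
Only tank-1 has nothing below it, so tank-1 is the lowest volume.

tank-1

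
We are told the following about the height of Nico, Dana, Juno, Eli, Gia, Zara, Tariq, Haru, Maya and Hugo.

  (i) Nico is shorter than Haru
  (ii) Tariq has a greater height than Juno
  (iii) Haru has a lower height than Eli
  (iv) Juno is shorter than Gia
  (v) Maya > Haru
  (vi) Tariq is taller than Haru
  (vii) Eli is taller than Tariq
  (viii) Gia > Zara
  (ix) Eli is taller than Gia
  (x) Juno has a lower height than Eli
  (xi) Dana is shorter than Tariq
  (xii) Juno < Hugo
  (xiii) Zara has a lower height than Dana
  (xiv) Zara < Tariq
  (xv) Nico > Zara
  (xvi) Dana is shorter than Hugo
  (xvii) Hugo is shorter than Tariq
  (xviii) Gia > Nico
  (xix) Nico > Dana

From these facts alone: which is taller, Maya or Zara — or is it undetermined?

Maya

Chaining the given relations: Zara < Dana < Nico < Haru < Maya.
So Maya is taller.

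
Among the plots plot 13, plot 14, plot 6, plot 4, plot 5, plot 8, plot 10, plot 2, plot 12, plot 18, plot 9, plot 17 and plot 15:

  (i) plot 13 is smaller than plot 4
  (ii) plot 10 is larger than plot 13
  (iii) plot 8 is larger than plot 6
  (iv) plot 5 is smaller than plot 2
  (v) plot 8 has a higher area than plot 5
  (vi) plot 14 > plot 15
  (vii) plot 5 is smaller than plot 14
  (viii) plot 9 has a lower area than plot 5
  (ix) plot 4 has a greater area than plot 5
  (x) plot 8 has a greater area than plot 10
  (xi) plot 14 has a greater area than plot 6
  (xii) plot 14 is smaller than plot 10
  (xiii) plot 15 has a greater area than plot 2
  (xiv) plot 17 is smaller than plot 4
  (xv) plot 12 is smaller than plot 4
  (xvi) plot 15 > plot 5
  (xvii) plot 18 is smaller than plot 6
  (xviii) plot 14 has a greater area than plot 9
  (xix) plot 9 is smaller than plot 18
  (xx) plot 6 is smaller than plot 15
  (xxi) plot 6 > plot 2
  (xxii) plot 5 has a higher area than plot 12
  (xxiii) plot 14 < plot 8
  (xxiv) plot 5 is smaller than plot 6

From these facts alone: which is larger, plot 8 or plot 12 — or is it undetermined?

plot 8

Link the given pairs in sequence: plot 12 < plot 5; plot 5 < plot 2; plot 2 < plot 6; plot 6 < plot 15; plot 15 < plot 14; plot 14 < plot 10; plot 10 < plot 8.
Together: plot 12 < plot 5 < plot 2 < plot 6 < plot 15 < plot 14 < plot 10 < plot 8.
So plot 8 is larger.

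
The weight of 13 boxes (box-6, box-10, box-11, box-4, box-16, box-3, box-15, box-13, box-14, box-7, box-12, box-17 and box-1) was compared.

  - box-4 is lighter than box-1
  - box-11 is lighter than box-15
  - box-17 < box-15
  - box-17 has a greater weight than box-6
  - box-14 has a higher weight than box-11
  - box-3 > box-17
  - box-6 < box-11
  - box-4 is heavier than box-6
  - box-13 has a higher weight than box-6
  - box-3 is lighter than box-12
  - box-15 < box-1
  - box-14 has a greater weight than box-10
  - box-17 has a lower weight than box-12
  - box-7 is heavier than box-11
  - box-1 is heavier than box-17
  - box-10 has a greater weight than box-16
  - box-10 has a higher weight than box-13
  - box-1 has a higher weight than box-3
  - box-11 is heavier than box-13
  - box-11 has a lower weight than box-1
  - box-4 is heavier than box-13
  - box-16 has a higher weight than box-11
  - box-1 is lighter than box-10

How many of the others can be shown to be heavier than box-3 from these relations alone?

4

Directly above box-3: box-1, box-12.
One step further: box-10 (3 so far).
One step further: box-14 (4 so far).
Nothing else is reachable above box-3; 4 in all.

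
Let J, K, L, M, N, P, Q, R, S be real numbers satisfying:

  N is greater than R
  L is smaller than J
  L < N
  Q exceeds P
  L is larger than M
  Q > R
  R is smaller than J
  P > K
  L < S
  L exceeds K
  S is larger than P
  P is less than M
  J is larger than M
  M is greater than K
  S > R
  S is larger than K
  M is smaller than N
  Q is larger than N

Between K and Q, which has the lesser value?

K

Following the relations from K: K < P < M < L < N < Q.
So K < Q; K is the smaller of the two.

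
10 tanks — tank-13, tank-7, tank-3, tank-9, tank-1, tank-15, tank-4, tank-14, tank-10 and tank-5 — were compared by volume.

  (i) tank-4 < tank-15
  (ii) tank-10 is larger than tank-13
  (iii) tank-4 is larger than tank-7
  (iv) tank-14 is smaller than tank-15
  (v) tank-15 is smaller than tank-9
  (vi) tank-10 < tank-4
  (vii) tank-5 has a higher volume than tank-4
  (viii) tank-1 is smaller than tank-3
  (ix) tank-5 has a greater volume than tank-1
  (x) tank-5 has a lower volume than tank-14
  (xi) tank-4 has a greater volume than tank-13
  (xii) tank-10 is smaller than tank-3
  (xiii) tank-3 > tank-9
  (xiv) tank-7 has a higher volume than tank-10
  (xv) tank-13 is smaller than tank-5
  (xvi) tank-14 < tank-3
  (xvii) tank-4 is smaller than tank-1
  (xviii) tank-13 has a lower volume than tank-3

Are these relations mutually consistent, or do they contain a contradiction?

The single ordering tank-13 < tank-10 < tank-7 < tank-4 < tank-1 < tank-5 < tank-14 < tank-15 < tank-9 < tank-3 satisfies every listed relation, so no contradiction arises.

consistent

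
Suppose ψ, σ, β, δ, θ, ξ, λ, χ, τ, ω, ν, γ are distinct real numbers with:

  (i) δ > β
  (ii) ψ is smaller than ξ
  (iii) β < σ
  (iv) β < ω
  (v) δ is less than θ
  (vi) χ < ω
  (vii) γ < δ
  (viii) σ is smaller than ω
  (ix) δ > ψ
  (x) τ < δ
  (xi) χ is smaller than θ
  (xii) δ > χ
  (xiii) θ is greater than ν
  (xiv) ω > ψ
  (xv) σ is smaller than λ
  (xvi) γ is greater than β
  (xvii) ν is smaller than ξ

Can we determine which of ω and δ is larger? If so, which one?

undetermined

Following every chain through δ: above δ we get θ; below δ we get χ, ψ, τ, β, γ.
ω is not reached, and no chain runs the other way from ω to δ.
So the given relations leave the order of δ and ω undetermined.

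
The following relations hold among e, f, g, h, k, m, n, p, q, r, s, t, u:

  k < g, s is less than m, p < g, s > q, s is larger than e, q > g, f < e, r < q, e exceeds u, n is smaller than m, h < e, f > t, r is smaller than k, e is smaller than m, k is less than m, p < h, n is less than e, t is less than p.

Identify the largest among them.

t is not greatest since t < p; r is not greatest since r < k; k is not greatest since k < g; p is not greatest since p < g; g is not greatest since g < q; u is not greatest since u < e; f is not greatest since f < e; h is not greatest since h < e; n is not greatest since n < e; e is not greatest since e < s; q is not greatest since q < s; s is not greatest since s < m.
Only m has nothing above it, so m is the largest.

m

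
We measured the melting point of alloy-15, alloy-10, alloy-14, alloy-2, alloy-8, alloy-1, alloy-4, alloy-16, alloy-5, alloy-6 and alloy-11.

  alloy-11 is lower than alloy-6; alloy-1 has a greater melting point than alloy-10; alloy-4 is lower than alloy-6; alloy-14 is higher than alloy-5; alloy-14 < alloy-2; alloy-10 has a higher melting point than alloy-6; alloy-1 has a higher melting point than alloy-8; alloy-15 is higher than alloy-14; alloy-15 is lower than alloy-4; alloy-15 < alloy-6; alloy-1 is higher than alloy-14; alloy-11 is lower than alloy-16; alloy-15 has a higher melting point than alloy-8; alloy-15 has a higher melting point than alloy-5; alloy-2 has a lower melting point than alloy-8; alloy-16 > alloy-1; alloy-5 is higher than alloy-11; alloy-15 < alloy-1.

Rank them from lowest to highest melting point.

Nothing is placed below alloy-11, so it is least; from there alloy-11 < alloy-5; alloy-5 < alloy-14; alloy-14 < alloy-2; alloy-2 < alloy-8; alloy-8 < alloy-15; alloy-15 < alloy-4; alloy-4 < alloy-6; alloy-6 < alloy-10; alloy-10 < alloy-1; alloy-1 < alloy-16, each given directly.

alloy-11 < alloy-5 < alloy-14 < alloy-2 < alloy-8 < alloy-15 < alloy-4 < alloy-6 < alloy-10 < alloy-1 < alloy-16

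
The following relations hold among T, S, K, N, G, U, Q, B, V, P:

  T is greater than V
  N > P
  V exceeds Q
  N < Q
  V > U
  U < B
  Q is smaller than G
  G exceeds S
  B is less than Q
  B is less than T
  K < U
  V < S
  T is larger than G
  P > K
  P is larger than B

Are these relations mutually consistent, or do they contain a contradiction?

The single ordering K < U < B < P < N < Q < V < S < G < T satisfies every listed relation, so no contradiction arises.

consistent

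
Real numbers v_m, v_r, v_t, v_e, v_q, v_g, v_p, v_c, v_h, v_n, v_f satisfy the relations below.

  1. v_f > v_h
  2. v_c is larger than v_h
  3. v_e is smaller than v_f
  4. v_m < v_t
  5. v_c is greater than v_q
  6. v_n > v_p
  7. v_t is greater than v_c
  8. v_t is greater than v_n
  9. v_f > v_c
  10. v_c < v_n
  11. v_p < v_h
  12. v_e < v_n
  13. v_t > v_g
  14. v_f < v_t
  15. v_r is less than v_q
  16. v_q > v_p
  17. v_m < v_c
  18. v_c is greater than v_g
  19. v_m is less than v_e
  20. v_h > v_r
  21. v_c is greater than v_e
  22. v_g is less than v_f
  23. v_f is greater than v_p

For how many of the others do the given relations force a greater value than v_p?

The elements the relations force above v_p are v_h, v_q, v_c, v_n, v_f, v_t — no chain reaches any other.
That is 6.

6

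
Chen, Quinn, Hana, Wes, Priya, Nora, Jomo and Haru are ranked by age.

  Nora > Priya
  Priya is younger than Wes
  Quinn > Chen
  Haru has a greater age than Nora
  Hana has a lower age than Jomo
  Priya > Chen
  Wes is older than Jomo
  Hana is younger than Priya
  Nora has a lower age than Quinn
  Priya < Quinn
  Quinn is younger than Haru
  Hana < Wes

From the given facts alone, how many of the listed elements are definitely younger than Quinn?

The elements the relations force below Quinn are Hana, Chen, Priya, Nora — no chain reaches any other.
That is 4.

4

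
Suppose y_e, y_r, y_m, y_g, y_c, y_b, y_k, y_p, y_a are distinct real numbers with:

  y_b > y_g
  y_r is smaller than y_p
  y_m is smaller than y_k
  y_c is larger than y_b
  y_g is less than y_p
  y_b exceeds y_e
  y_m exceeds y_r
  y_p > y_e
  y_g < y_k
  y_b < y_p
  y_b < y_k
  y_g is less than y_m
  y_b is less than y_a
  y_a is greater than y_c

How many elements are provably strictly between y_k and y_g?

2

The relations place y_g below y_k. An element lies strictly between them when it is forced above y_g and also forced below y_k.
Above y_g: {y_b, y_m, y_c, y_a, y_p}. Below y_k: {y_e, y_r, y_b, y_m}.
Intersection: {y_b, y_m} — 2.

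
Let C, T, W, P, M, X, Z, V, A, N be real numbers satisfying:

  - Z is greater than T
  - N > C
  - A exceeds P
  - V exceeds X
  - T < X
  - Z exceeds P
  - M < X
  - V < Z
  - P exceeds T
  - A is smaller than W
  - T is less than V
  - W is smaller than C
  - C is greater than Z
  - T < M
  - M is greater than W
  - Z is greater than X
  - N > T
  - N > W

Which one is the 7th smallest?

Piecing the relations together gives one ordering: T < P < A < W < M < X < V < Z < C < N.
The 7th smallest is V.

V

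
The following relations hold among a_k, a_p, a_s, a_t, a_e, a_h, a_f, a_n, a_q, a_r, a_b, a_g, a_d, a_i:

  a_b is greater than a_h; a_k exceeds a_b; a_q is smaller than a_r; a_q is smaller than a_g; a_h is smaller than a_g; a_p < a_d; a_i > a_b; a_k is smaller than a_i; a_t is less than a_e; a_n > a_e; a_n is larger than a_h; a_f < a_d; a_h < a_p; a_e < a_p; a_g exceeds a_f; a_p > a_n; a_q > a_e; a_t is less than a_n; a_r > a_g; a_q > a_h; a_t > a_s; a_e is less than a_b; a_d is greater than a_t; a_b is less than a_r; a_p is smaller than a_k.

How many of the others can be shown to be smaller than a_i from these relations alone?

8

From a_i the given relations immediately reach a_b, a_k.
From those, a_e, a_h, a_p — 5 in total.
From those, a_t, a_n — 7 in total.
From those, a_s — 8 in total.
Nothing else is reachable below a_i; 8 in all.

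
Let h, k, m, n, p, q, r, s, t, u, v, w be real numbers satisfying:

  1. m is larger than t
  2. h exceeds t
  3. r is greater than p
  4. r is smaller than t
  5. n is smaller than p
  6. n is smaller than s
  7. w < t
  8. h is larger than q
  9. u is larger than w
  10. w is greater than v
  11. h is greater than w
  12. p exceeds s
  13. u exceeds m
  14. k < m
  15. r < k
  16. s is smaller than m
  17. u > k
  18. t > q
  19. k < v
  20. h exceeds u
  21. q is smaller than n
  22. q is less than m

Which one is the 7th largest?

k

Chaining the given pairs: q < n < s < p < r < k < v < w < t < m < u < h.
Counting 7 from the largest end gives k.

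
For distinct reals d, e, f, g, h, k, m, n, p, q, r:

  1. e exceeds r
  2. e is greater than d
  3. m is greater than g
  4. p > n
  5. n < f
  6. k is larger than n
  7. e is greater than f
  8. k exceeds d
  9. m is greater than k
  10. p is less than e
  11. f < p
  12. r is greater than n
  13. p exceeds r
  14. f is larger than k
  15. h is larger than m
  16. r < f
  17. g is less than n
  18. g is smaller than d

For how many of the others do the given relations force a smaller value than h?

The elements the relations force below h are g, n, d, k, m — no chain reaches any other.
That is 5.

5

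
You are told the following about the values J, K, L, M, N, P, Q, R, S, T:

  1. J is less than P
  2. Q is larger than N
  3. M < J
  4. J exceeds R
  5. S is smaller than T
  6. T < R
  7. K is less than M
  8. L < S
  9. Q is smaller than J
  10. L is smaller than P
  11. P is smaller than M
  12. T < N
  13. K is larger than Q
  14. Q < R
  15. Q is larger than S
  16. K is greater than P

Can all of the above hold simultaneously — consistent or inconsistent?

inconsistent

Chaining the given relations yields J < P < K < M, so J < M. But one relation states M < J. These cannot both hold.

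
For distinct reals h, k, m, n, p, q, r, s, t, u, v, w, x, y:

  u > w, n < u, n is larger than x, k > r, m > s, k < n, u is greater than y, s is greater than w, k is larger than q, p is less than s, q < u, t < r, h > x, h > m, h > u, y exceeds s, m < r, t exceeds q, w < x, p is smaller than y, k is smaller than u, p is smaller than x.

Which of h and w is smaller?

Chaining the given relations: w < s < m < r < k < n < u < h.
So w < h; w is the smaller of the two.

w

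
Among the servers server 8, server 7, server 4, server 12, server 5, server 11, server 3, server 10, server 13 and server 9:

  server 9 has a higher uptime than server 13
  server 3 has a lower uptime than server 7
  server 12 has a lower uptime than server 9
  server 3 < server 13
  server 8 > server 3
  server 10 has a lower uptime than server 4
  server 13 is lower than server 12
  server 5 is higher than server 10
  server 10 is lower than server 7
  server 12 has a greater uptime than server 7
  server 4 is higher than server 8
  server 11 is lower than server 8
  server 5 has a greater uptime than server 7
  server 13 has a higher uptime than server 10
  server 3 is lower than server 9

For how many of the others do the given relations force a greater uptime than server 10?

6

Directly above server 10: server 13, server 7, server 4, server 5.
One step further: server 12, server 9 (6 so far).
Nothing else is reachable above server 10; 6 in all.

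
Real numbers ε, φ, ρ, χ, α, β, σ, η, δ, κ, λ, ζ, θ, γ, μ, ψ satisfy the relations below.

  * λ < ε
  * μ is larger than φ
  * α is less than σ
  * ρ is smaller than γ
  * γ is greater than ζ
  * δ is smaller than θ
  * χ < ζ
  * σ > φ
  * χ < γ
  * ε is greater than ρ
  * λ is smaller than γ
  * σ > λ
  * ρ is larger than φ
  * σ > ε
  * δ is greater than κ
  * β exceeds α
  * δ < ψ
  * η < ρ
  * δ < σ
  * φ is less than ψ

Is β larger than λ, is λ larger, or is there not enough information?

Following every chain through λ: above λ we get ε, γ, σ.
β is not reached, and no chain runs the other way from β to λ.
So the given relations leave the order of λ and β undetermined.

undetermined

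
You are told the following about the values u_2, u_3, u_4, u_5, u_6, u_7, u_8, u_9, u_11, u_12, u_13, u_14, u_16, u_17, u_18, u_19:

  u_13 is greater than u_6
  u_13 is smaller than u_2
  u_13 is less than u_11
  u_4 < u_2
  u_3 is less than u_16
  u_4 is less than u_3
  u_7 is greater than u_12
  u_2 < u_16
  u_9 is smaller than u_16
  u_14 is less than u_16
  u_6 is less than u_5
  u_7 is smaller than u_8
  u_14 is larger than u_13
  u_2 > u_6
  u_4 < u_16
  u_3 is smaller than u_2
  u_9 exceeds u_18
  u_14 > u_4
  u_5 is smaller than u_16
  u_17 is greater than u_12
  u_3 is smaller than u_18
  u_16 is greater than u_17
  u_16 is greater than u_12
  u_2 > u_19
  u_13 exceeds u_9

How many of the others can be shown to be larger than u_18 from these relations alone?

6

The elements the relations force above u_18 are u_9, u_13, u_2, u_11, u_14, u_16 — no chain reaches any other.
That is 6.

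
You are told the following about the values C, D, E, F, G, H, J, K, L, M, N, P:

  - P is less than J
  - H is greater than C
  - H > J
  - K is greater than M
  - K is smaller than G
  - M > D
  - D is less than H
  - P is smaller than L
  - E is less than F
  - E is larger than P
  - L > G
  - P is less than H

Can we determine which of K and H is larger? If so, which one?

Following every chain through K: above K we get G, L; below K we get D, M.
H is not reached, and no chain runs the other way from H to K.
So the given relations leave the order of K and H undetermined.

undetermined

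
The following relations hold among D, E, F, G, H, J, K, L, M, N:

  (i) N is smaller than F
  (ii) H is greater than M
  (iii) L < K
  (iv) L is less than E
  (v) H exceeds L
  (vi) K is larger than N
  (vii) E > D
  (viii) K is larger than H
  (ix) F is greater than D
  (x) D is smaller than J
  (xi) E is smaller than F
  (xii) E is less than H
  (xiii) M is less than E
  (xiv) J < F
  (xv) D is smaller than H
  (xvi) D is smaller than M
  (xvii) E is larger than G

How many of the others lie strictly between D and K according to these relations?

The relations place D below K. An element lies strictly between them when it is forced above D and also forced below K.
Above D: {M, E, J, F, H}. Below K: {N, M, L, G, E, H}.
Intersection: {M, E, H} — 3.

3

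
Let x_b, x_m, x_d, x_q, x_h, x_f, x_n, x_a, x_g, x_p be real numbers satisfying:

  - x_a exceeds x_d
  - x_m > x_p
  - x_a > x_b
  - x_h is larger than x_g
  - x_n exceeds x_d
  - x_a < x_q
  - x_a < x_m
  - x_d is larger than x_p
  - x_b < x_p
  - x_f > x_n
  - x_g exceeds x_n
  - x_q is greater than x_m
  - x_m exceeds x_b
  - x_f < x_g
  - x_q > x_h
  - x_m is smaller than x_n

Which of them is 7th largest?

x_a

Piecing the relations together gives one ordering: x_b < x_p < x_d < x_a < x_m < x_n < x_f < x_g < x_h < x_q.
The 7th largest is x_a.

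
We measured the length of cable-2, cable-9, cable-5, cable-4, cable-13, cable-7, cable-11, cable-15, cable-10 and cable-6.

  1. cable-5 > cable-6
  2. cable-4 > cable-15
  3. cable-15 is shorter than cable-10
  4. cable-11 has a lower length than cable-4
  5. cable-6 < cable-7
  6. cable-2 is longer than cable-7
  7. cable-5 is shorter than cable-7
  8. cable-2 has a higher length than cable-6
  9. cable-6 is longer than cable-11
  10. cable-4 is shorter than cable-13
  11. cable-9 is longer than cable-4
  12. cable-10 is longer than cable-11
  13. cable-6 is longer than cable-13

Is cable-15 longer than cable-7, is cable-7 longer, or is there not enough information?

cable-15 < cable-4 < cable-13 < cable-6 < cable-5 < cable-7, by transitivity through cable-4, cable-13, cable-6, cable-5.
So cable-7 is longer.

cable-7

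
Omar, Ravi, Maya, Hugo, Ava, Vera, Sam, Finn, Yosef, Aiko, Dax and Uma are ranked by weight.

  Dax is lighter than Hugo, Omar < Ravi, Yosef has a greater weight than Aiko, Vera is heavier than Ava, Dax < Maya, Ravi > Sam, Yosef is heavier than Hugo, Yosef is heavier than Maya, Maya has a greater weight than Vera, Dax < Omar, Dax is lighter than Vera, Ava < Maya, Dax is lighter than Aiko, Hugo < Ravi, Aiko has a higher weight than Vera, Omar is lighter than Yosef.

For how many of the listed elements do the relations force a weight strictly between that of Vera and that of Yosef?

Chaining upward from Vera reaches: Aiko, Maya.
Chaining downward from Yosef reaches: Ava, Dax, Aiko, Omar, Hugo, Maya.
Strictly between Vera and Yosef are those in both lists: Aiko, Maya — 2 elements.

2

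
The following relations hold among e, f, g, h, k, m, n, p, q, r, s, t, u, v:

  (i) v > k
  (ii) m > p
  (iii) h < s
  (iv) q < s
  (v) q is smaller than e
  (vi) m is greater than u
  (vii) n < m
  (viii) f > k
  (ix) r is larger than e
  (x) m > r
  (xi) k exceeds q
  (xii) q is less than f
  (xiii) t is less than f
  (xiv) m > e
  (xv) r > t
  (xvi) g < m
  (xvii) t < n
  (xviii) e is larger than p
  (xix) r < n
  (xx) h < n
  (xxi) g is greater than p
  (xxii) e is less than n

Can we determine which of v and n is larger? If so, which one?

Following every chain through v: below v we get q, k.
n is not reached, and no chain runs the other way from n to v.
So the given relations leave the order of v and n undetermined.

undetermined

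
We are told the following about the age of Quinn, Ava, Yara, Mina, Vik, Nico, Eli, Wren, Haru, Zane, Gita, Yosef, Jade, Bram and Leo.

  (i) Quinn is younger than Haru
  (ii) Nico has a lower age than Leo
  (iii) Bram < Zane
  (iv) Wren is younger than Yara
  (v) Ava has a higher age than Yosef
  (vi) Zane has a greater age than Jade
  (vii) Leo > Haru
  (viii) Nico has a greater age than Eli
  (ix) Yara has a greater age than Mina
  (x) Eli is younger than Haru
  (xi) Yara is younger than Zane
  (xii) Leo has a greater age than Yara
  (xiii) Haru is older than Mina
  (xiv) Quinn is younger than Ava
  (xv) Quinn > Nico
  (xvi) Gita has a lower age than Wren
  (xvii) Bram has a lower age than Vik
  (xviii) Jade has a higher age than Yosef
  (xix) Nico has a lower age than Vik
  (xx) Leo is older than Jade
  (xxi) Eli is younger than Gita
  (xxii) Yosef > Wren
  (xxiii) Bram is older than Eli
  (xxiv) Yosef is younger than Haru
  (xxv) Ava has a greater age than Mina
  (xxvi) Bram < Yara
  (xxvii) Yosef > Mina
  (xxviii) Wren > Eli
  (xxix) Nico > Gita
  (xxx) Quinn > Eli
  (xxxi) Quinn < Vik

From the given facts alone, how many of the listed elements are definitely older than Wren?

7

From Wren the given relations immediately reach Yosef, Yara.
From those, Jade, Zane, Ava, Haru, Leo — 7 in total.
Nothing else is reachable above Wren; 7 in all.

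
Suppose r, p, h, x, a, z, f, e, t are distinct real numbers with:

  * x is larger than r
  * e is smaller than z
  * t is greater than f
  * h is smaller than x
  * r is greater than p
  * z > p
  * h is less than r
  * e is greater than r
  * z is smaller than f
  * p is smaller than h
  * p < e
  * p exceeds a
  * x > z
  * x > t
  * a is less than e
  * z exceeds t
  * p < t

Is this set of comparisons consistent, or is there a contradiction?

Chaining the given relations yields z < f < t, so z < t. But one relation states t < z. These cannot both hold.

inconsistent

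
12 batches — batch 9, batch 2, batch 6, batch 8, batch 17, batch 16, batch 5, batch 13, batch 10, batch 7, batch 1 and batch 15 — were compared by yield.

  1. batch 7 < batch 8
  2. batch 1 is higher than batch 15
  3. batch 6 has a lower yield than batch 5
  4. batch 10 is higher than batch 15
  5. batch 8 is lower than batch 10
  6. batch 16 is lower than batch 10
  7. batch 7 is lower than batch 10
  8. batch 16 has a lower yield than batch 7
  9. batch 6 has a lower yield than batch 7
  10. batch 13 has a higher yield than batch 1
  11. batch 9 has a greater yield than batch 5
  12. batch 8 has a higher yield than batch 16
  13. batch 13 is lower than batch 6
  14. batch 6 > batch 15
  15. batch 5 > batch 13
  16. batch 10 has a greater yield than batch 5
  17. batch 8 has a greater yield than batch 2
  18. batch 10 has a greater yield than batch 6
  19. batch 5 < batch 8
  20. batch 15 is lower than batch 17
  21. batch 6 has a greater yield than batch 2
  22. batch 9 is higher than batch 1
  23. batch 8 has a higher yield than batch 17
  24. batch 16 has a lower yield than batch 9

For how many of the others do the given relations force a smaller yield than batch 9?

From batch 9 the given relations immediately reach batch 1, batch 16, batch 5.
From those, batch 15, batch 13, batch 6 — 6 in total.
From those, batch 2 — 7 in total.
Nothing else is reachable below batch 9; 7 in all.

7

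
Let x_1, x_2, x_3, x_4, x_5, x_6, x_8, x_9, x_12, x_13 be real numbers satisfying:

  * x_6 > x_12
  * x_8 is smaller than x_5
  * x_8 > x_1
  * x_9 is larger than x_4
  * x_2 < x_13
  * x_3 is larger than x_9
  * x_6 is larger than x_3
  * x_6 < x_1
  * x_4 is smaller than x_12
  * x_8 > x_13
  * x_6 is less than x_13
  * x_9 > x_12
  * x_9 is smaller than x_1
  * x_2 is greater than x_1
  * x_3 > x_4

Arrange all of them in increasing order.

x_4 < x_12 < x_9 < x_3 < x_6 < x_1 < x_2 < x_13 < x_8 < x_5

Nothing is placed below x_4, so it is least; from there x_4 < x_12; x_12 < x_9; x_9 < x_3; x_3 < x_6; x_6 < x_1; x_1 < x_2; x_2 < x_13; x_13 < x_8; x_8 < x_5, each given directly.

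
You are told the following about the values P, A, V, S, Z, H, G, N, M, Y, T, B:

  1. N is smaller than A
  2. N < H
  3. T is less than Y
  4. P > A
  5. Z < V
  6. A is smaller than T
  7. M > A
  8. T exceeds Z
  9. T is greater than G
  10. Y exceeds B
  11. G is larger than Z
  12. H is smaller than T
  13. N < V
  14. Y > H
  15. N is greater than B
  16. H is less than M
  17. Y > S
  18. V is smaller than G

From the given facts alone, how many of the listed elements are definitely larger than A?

4

From A the given relations immediately reach T, M, P.
From those, Y — 4 in total.
No other element is forced above A by the given relations, so the count is 4.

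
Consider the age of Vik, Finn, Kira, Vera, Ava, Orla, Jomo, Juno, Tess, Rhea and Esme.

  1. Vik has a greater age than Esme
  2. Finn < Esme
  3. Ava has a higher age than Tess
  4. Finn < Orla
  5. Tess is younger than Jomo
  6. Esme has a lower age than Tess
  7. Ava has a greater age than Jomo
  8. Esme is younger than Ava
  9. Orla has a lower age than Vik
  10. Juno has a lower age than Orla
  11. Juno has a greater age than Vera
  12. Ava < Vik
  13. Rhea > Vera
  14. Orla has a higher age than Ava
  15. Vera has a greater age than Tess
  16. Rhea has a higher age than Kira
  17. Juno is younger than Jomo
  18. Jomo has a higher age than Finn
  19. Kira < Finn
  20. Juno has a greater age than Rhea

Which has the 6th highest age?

Rhea

Piecing the relations together gives one ordering: Kira < Finn < Esme < Tess < Vera < Rhea < Juno < Jomo < Ava < Orla < Vik.
Counting 6 from the largest end gives Rhea.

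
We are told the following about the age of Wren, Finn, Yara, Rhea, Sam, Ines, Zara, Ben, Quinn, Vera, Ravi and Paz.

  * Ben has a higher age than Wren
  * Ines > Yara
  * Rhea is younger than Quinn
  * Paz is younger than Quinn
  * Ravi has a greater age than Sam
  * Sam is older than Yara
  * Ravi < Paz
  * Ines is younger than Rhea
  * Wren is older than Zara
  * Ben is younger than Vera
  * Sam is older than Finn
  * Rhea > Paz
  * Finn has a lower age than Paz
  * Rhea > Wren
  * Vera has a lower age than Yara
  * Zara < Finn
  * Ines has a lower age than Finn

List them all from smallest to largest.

Zara < Wren < Ben < Vera < Yara < Ines < Finn < Sam < Ravi < Paz < Rhea < Quinn

Each adjacent pair is fixed by a given relation: Zara < Wren; Wren < Ben; Ben < Vera; Vera < Yara; Yara < Ines; Ines < Finn; Finn < Sam; Sam < Ravi; Ravi < Paz; Paz < Rhea; Rhea < Quinn. Chaining them end to end gives the full order.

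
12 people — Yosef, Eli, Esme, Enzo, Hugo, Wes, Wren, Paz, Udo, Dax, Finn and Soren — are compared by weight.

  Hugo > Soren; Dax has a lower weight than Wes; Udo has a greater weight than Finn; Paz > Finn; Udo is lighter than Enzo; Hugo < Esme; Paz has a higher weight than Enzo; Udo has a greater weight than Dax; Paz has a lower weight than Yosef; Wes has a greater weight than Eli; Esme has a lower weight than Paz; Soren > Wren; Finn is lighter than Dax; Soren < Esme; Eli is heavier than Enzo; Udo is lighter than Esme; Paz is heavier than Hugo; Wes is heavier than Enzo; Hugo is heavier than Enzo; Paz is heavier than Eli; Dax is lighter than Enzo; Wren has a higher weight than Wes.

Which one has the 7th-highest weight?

Wes

Chaining the given pairs: Finn < Dax < Udo < Enzo < Eli < Wes < Wren < Soren < Hugo < Esme < Paz < Yosef.
Counting 7 from the largest end gives Wes.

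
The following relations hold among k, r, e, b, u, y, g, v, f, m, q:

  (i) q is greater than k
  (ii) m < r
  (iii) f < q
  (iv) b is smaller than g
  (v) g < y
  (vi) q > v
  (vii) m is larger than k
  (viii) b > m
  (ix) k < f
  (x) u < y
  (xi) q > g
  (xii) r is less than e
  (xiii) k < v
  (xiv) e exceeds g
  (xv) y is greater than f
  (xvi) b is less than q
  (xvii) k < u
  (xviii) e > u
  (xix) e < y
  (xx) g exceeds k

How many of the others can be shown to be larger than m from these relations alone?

6

From m the given relations immediately reach b, r.
From those, g, e, q — 5 in total.
From those, y — 6 in total.
No other element is forced above m by the given relations, so the count is 6.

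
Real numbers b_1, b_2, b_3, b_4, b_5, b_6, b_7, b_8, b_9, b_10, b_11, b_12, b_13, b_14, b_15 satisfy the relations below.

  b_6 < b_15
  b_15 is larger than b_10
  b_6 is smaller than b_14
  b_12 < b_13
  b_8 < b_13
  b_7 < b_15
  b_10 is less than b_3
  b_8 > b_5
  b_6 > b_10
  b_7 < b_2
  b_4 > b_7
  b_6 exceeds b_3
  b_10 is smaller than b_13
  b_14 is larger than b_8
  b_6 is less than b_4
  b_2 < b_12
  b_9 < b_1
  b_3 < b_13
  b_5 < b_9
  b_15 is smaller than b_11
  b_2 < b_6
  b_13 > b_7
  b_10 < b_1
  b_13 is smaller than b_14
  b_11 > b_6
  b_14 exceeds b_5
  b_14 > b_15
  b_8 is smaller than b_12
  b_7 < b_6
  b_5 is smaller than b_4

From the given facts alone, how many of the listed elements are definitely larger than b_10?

8

Directly above b_10: b_3, b_6, b_15, b_13, b_1.
One step further: b_11, b_14, b_4 (8 so far).
Nothing else is reachable above b_10; 8 in all.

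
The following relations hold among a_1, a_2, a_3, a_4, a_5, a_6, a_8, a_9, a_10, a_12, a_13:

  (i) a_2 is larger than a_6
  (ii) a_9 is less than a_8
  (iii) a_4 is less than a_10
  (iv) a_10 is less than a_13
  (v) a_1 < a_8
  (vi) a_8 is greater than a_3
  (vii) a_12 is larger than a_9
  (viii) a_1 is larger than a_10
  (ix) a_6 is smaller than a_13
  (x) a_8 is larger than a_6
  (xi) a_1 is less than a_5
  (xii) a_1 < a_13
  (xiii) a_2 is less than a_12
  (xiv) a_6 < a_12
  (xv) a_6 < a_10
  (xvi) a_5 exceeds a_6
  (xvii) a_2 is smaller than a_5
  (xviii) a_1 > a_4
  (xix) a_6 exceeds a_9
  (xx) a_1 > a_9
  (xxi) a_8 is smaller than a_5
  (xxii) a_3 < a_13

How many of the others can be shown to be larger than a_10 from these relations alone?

4

From a_10 the given relations immediately reach a_1, a_13.
From those, a_8, a_5 — 4 in total.
Nothing else is reachable above a_10; 4 in all.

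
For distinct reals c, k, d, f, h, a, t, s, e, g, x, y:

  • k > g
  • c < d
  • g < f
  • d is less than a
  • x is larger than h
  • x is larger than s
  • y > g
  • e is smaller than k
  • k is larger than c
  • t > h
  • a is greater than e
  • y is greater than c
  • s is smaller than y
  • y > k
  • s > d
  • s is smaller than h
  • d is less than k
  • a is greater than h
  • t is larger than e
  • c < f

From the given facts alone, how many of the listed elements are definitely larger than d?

7

From d the given relations immediately reach s, k, a.
From those, h, x, y — 6 in total.
From those, t — 7 in total.
No other element is forced above d by the given relations, so the count is 7.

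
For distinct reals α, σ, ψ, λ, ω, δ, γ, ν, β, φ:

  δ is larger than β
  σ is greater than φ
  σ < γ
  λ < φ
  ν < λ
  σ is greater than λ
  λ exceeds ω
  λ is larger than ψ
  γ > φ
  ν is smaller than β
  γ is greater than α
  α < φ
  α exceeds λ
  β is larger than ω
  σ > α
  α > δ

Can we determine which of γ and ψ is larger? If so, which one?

ψ < λ and λ < α give ψ < α.
With α < φ: ψ < λ < α < φ.
Then φ < σ extends the chain to σ.
Then σ < γ extends the chain to γ.
So γ is larger.

γ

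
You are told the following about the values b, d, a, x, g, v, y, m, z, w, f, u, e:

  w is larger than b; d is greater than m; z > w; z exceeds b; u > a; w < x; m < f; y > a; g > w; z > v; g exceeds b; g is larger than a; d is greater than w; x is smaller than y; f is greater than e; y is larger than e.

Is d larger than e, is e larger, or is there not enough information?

undetermined

Following every chain through e: above e we get f, y.
d is not reached, and no chain runs the other way from d to e.
So the given relations leave the order of e and d undetermined.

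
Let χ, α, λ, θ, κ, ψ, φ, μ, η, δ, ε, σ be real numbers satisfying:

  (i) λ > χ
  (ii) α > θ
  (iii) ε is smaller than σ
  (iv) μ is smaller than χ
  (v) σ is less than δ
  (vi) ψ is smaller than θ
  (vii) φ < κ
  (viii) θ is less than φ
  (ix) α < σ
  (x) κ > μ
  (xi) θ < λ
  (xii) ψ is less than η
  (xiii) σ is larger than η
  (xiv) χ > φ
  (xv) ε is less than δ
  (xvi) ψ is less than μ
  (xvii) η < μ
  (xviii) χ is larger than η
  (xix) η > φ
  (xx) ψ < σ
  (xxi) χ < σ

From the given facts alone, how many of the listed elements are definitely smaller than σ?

The elements the relations force below σ are ψ, θ, φ, η, μ, χ, ε, α — no chain reaches any other.
That is 8.

8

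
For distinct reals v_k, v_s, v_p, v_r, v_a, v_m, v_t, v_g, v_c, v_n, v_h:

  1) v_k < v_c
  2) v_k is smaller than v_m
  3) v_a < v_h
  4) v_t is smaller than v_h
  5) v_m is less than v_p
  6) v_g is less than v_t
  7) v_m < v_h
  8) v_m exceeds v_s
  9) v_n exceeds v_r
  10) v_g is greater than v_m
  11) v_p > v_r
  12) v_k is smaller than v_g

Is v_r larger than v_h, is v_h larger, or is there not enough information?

Following every chain through v_r: above v_r we get v_p, v_n.
v_h is not reached, and no chain runs the other way from v_h to v_r.
So the given relations leave the order of v_r and v_h undetermined.

undetermined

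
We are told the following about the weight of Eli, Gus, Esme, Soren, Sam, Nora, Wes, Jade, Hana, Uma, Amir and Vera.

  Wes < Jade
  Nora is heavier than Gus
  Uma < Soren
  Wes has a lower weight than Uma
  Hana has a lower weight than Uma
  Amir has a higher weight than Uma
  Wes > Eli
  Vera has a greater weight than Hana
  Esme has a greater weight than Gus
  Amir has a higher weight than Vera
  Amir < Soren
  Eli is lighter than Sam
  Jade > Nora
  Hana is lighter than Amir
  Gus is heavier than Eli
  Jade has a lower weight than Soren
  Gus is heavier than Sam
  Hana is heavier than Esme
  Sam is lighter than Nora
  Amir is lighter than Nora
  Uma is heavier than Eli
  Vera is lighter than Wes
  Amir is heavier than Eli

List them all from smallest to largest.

The consecutive links are each given: Eli < Sam; Sam < Gus; Gus < Esme; Esme < Hana; Hana < Vera; Vera < Wes; Wes < Uma; Uma < Amir; Amir < Nora; Nora < Jade; Jade < Soren.

Eli < Sam < Gus < Esme < Hana < Vera < Wes < Uma < Amir < Nora < Jade < Soren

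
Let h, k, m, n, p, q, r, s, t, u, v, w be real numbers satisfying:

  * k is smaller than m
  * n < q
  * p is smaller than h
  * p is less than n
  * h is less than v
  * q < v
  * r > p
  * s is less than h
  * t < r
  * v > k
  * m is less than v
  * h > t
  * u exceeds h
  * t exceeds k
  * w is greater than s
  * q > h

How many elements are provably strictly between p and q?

2

Chaining upward from p reaches: r, n, h, u, v.
Chaining downward from q reaches: k, t, s, n, h.
Strictly between p and q are those in both lists: n, h — 2 elements.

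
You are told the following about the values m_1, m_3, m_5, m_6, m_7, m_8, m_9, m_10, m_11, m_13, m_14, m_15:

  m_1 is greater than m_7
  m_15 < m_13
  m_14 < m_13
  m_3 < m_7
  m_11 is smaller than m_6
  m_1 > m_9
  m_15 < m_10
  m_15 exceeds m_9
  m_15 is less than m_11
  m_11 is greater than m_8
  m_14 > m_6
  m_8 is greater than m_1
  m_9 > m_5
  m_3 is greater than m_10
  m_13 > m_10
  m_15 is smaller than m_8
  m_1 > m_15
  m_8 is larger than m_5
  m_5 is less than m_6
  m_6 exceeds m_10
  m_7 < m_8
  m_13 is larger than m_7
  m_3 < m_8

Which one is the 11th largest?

Chaining the given pairs: m_5 < m_9 < m_15 < m_10 < m_3 < m_7 < m_1 < m_8 < m_11 < m_6 < m_14 < m_13.
The 11th largest is m_9.

m_9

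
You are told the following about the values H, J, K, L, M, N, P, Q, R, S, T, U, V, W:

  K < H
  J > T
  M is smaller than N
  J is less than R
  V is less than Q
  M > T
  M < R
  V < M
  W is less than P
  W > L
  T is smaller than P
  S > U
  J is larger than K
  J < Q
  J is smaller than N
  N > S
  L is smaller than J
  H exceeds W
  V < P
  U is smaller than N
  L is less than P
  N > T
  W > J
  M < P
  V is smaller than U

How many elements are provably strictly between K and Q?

1

The relations place K below Q. An element lies strictly between them when it is forced above K and also forced below Q.
Above K: {J, R, W, H, N, P}. Below Q: {V, T, L, J}.
Intersection: {J} — 1.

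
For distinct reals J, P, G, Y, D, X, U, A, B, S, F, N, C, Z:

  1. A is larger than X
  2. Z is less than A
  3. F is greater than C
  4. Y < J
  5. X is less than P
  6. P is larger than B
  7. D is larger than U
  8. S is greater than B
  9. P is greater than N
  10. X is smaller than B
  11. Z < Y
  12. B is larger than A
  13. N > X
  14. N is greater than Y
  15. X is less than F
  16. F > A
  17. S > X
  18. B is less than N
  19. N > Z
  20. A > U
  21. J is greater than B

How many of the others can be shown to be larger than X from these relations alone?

Directly above X: A, B, S, N, F, P.
One step further: J (7 so far).
No other element is forced above X by the given relations, so the count is 7.

7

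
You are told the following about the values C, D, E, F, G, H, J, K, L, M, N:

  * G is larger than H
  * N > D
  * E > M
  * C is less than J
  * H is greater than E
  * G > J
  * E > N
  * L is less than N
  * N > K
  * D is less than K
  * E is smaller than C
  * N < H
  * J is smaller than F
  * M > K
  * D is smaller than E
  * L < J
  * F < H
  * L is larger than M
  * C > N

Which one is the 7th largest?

N

Chaining the given pairs: D < K < M < L < N < E < C < J < F < H < G.
The 7th largest is N.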